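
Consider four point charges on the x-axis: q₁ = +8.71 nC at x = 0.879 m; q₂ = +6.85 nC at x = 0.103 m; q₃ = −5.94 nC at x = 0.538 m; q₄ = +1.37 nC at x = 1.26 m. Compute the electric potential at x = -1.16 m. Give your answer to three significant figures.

Electric potential is a scalar, so the contributions from each charge add algebraically: V = Σ kqᵢ/rᵢ.
Distances from the field point to each charge: r₁ = 2.04 m, r₂ = 1.26 m, r₃ = 1.70 m, r₄ = 2.42 m.
V = k[(8.71×10⁻⁹)/(2.04) + (6.85×10⁻⁹)/(1.26) + (-5.94×10⁻⁹)/(1.70) + (1.37×10⁻⁹)/(2.42)] = 60.8 V.

60.8 V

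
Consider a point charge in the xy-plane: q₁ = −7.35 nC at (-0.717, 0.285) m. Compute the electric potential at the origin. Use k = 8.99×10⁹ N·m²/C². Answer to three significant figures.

The total potential is the scalar sum of each charge's contribution, V = Σ kqᵢ/rᵢ.
Distances from the field point to each charge: r₁ = 0.772 m.
V = k[(-7.35×10⁻⁹)/(0.772)] = -85.6 V.

-85.6 V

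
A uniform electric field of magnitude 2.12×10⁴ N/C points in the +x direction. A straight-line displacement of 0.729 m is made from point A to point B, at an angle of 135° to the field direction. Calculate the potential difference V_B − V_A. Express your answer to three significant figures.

1.09×10⁴ V

Only the component of displacement along E changes the potential: ΔV = −E·d·cosθ.
ΔV = −(2.12×10⁴ V/m)(0.729 m)cos135° = 1.09×10⁴ V.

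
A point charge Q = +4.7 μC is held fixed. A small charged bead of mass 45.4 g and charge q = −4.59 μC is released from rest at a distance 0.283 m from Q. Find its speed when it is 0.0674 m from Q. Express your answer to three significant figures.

Only the electrostatic force acts, so mechanical energy is conserved: ½mv² = U₁ − U₂ = kQq(1/r₁ − 1/r₂).
U₁ − U₂ = (8.99×10⁹ N·m²/C²)(4.70×10⁻⁶ C)(-4.59×10⁻⁶ C)(1/0.283 − 1/0.0674) = 2.19 J.
v = √(2·2.19/0.0454) = 9.83 m/s.

9.83 m/s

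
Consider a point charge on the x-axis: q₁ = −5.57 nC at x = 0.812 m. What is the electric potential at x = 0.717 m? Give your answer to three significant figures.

The total potential is the scalar sum of each charge's contribution, V = Σ kqᵢ/rᵢ.
V = k[(-5.57×10⁻⁹)/(0.0950)] = -527 V.

-527 V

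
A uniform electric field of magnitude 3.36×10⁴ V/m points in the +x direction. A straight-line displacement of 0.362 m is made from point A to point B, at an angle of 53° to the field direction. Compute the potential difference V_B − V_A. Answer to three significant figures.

-7320 V

Only the component of displacement along E changes the potential: ΔV = −E·d·cosθ.
ΔV = −(3.36×10⁴ V/m)(0.362 m)cos53° = -7320 V.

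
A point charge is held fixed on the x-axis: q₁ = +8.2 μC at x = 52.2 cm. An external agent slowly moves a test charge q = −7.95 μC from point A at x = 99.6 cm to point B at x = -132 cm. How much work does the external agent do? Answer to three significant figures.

0.918 J

For quasistatic motion the external work equals the change in potential energy: W_ext = qΔV = q(V_B − V_A).
At A: distance to the source charge is 0.474 m; V_A = kq₁/r = 1.56×10⁵ V.
At B: distance to the source charge is 1.84 m; V_B = kq₁/r = 4.00×10⁴ V.
ΔV = V_B − V_A = -1.16×10⁵ V.
W_ext = qΔV = (-7.95×10⁻⁶ C)(-1.16×10⁵ V) = 0.918 J.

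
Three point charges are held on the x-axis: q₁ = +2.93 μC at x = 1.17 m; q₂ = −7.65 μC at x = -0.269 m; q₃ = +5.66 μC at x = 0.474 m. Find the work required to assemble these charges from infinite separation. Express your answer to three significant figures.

-0.450 J

The assembly work is the sum of pairwise potential energies, U = Σ_{i<j} kqᵢqⱼ/rᵢⱼ.
Pair separations: r₁₂ = 1.44 m, r₁₃ = 0.696 m, r₂₃ = 0.743 m.
U = (-0.140) + (0.214) + (-0.524) = -0.450 J.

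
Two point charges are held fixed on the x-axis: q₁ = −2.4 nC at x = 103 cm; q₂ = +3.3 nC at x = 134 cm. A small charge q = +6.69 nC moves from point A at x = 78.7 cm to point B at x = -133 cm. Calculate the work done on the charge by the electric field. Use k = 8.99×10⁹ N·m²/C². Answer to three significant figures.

The work done by the electric force is W_field = −ΔU = −q(V_B − V_A) = q(V_A − V_B).
At A: distances to the source charges are 0.243 m, 0.553 m; V_A = Σ kqᵢ/rᵢ = -35.1 V.
At B: distances to the source charges are 2.36 m, 2.67 m; V_B = Σ kqᵢ/rᵢ = 1.97 V.
ΔV = V_B − V_A = 37.1 V.
W_field = −qΔV = −(6.69×10⁻⁹ C)(37.1 V) = -2.48×10⁻⁷ J.

-2.48×10⁻⁷ J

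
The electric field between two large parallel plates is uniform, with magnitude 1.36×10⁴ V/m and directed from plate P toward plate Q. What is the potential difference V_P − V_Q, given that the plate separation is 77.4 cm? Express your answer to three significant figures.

In a uniform field, potential decreases in the direction of E: ΔV = −E·d for a displacement d parallel to E.
Going from Q to P is a displacement of 77.4 cm opposite to the field, so V_P − V_Q = +Ed = 1.05×10⁴ V.

1.05×10⁴ V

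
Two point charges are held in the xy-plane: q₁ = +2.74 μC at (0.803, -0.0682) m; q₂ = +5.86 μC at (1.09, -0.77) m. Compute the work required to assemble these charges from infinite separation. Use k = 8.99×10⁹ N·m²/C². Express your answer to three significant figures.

The work to assemble the configuration equals its total potential energy, U = Σ kqᵢqⱼ/rᵢⱼ over all pairs.
Pair separations: r₁₂ = 0.758 m.
U = (0.190) = 0.190 J.

0.190 J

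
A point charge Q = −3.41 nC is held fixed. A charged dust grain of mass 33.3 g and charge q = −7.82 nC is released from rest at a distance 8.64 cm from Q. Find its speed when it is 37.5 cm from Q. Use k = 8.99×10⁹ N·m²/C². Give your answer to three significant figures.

0.0113 m/s

Only the electrostatic force acts, so mechanical energy is conserved: ½mv² = U₁ − U₂ = kQq(1/r₁ − 1/r₂).
U₁ − U₂ = (8.99×10⁹ N·m²/C²)(-3.41×10⁻⁹ C)(-7.82×10⁻⁹ C)(1/0.0864 − 1/0.375) = 2.14×10⁻⁶ J.
v = √(2·2.14×10⁻⁶/0.0333) = 0.0113 m/s.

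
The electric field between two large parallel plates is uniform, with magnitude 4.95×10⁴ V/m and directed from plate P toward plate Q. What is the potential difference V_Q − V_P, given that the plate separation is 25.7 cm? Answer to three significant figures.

-1.27×10⁴ V

In a uniform field, potential decreases in the direction of E: ΔV = −E·d for a displacement d parallel to E.
Going from P to Q is a displacement of 25.7 cm along the field, so V_Q − V_P = −Ed = -1.27×10⁴ V.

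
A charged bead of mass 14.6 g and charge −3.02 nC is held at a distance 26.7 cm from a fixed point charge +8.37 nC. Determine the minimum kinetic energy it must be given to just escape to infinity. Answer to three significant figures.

8.51×10⁻⁷ J

To just escape, total mechanical energy must reach zero at infinity: ½mv²_min + U = 0, so ½mv²_min = −U = |kQq|/r.
|U| = |kQq|/r = (8.99×10⁹ N·m²/C²)(8.37×10⁻⁹)(3.02×10⁻⁹)/(0.267) = 8.51×10⁻⁷ J.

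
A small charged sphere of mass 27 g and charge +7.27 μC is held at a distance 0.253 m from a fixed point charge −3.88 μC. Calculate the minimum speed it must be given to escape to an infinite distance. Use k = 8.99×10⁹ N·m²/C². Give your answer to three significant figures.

To just escape, total mechanical energy must reach zero at infinity: ½mv²_min + U = 0, so ½mv²_min = −U = |kQq|/r.
|U| = |kQq|/r = (8.99×10⁹ N·m²/C²)(3.88×10⁻⁶)(7.27×10⁻⁶)/(0.253) = 1.00 J.
v_min = √(2|U|/m) = √(2·1.00/0.0270) = 8.62 m/s.

8.62 m/s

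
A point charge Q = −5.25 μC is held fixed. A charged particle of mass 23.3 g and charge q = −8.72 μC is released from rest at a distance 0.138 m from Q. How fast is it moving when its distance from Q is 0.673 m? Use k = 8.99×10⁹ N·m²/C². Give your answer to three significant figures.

14.3 m/s

Only the electrostatic force acts, so mechanical energy is conserved: ½mv² = U₁ − U₂ = kQq(1/r₁ − 1/r₂).
U₁ − U₂ = (8.99×10⁹ N·m²/C²)(-5.25×10⁻⁶ C)(-8.72×10⁻⁶ C)(1/0.138 − 1/0.673) = 2.37 J.
v = √(2·2.37/0.0233) = 14.3 m/s.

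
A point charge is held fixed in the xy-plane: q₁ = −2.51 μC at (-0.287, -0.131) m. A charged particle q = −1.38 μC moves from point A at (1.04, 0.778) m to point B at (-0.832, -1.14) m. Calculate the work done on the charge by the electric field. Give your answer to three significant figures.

The work done by the electric force is W_field = −ΔU = −q(V_B − V_A) = q(V_A − V_B).
At A: distance to the source charge is 1.61 m; V_A = kq₁/r = -1.40×10⁴ V.
At B: distance to the source charge is 1.15 m; V_B = kq₁/r = -1.97×10⁴ V.
ΔV = V_B − V_A = -5650 V.
W_field = −qΔV = −(-1.38×10⁻⁶ C)(-5650 V) = -7.79×10⁻³ J.

-7.79×10⁻³ J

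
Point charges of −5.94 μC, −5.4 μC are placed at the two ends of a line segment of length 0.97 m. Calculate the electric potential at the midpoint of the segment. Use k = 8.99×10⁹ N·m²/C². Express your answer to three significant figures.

-2.10×10⁵ V

Electric potential is a scalar, so the contributions from each charge add algebraically: V = Σ kqᵢ/rᵢ.
Each charge is 0.485 m from the midpoint.
V = k[(-5.94×10⁻⁶)/(0.485) + (-5.40×10⁻⁶)/(0.485)] = -2.10×10⁵ V.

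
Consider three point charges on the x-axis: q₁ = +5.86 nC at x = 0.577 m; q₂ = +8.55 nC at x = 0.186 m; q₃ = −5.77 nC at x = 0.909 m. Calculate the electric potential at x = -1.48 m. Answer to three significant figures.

The total potential is the scalar sum of each charge's contribution, V = Σ kqᵢ/rᵢ.
Distances from the field point to each charge: r₁ = 2.06 m, r₂ = 1.67 m, r₃ = 2.39 m.
V = k[(5.86×10⁻⁹)/(2.06) + (8.55×10⁻⁹)/(1.67) + (-5.77×10⁻⁹)/(2.39)] = 50.0 V.

50.0 V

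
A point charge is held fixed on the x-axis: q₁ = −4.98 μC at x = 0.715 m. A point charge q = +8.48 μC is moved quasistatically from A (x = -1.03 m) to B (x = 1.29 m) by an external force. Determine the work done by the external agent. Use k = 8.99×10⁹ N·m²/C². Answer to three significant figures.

For quasistatic motion the external work equals the change in potential energy: W_ext = qΔV = q(V_B − V_A).
At A: distance to the source charge is 1.75 m; V_A = kq₁/r = -2.57×10⁴ V.
At B: distance to the source charge is 0.575 m; V_B = kq₁/r = -7.79×10⁴ V.
ΔV = V_B − V_A = -5.22×10⁴ V.
W_ext = qΔV = (8.48×10⁻⁶ C)(-5.22×10⁴ V) = -0.443 J.

-0.443 J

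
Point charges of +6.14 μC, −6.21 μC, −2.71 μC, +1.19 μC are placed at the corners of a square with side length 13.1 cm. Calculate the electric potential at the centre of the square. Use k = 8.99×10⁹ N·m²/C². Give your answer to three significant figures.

-1.54×10⁵ V

The total potential is the scalar sum of each charge's contribution, V = Σ kqᵢ/rᵢ.
The distance from each corner to the centre is a√2/2 = 0.0926 m.
V = k[(6.14×10⁻⁶)/(0.0926) + (-6.21×10⁻⁶)/(0.0926) + (-2.71×10⁻⁶)/(0.0926) + (1.19×10⁻⁶)/(0.0926)] = -1.54×10⁵ V.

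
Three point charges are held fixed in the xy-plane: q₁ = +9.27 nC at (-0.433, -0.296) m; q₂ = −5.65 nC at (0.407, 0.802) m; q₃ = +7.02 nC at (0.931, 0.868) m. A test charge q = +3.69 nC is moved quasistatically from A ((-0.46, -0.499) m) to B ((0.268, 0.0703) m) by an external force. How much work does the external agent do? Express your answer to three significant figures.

-1.14×10⁻⁶ J

For quasistatic motion the external work equals the change in potential energy: W_ext = qΔV = q(V_B − V_A).
At A: distances to the source charges are 0.205 m, 1.56 m, 1.95 m; V_A = Σ kqᵢ/rᵢ = 407 V.
At B: distances to the source charges are 0.791 m, 0.745 m, 1.04 m; V_B = Σ kqᵢ/rᵢ = 98.0 V.
ΔV = V_B − V_A = -309 V.
W_ext = qΔV = (3.69×10⁻⁹ C)(-309 V) = -1.14×10⁻⁶ J.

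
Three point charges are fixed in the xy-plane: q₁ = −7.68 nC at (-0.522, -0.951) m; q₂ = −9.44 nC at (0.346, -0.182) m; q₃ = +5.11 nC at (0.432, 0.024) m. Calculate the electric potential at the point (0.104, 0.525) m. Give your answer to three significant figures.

Electric potential is a scalar, so the contributions from each charge add algebraically: V = Σ kqᵢ/rᵢ.
Distances from the field point to each charge: r₁ = 1.60 m, r₂ = 0.747 m, r₃ = 0.599 m.
V = k[(-7.68×10⁻⁹)/(1.60) + (-9.44×10⁻⁹)/(0.747) + (5.11×10⁻⁹)/(0.599)] = -79.9 V.

-79.9 V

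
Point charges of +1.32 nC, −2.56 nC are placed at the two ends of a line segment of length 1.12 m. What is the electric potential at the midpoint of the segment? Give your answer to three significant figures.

-19.9 V

The total potential is the scalar sum of each charge's contribution, V = Σ kqᵢ/rᵢ.
Each charge is 0.560 m from the midpoint.
V = k[(1.32×10⁻⁹)/(0.560) + (-2.56×10⁻⁹)/(0.560)] = -19.9 V.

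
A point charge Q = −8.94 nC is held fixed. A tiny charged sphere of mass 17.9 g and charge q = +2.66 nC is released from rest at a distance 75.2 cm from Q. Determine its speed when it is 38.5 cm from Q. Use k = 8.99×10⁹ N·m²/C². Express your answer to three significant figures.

Only the electrostatic force acts, so mechanical energy is conserved: ½mv² = U₁ − U₂ = kQq(1/r₁ − 1/r₂).
U₁ − U₂ = (8.99×10⁹ N·m²/C²)(-8.94×10⁻⁹ C)(2.66×10⁻⁹ C)(1/0.752 − 1/0.385) = 2.71×10⁻⁷ J.
v = √(2·2.71×10⁻⁷/0.0179) = 5.50×10⁻³ m/s.

5.50×10⁻³ m/s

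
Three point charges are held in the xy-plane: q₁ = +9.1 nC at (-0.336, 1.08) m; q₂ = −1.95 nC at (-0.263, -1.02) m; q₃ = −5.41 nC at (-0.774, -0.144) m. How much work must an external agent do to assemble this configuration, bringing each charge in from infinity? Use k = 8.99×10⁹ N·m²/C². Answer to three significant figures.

-3.23×10⁻⁷ J

The work to assemble the configuration equals its total potential energy, U = Σ kqᵢqⱼ/rᵢⱼ over all pairs.
Pair separations: r₁₂ = 2.10 m, r₁₃ = 1.30 m, r₂₃ = 1.01 m.
U = (-7.59×10⁻⁸) + (-3.40×10⁻⁷) + (9.35×10⁻⁸) = -3.23×10⁻⁷ J.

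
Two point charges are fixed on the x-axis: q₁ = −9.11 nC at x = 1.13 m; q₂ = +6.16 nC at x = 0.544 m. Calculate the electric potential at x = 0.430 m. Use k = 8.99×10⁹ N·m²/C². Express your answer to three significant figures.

369 V

The total potential is the scalar sum of each charge's contribution, V = Σ kqᵢ/rᵢ.
Distances from the field point to each charge: r₁ = 0.700 m, r₂ = 0.114 m.
V = k[(-9.11×10⁻⁹)/(0.700) + (6.16×10⁻⁹)/(0.114)] = 369 V.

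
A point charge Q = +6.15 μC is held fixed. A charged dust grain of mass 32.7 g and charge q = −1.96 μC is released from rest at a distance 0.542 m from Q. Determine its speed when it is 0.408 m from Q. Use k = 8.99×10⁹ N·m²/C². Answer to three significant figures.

Only the electrostatic force acts, so mechanical energy is conserved: ½mv² = U₁ − U₂ = kQq(1/r₁ − 1/r₂).
U₁ − U₂ = (8.99×10⁹ N·m²/C²)(6.15×10⁻⁶ C)(-1.96×10⁻⁶ C)(1/0.542 − 1/0.408) = 0.0657 J.
v = √(2·0.0657/0.0327) = 2.00 m/s.

2.00 m/s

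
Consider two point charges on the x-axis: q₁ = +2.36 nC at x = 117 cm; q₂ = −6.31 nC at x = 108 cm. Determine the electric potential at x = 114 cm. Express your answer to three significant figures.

Electric potential is a scalar, so the contributions from each charge add algebraically: V = Σ kqᵢ/rᵢ.
Distances from the field point to each charge: r₁ = 0.0300 m, r₂ = 0.0600 m.
V = k[(2.36×10⁻⁹)/(0.0300) + (-6.31×10⁻⁹)/(0.0600)] = -238 V.

-238 V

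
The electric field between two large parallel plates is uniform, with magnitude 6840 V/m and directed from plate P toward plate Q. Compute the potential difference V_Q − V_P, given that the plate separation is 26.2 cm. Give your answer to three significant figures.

In a uniform field, potential decreases in the direction of E: ΔV = −E·d for a displacement d parallel to E.
Going from P to Q is a displacement of 26.2 cm along the field, so V_Q − V_P = −Ed = -1790 V.

-1790 V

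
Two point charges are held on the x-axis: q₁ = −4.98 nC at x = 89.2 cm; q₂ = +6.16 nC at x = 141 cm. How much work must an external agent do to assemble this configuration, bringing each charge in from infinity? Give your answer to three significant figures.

The work to assemble the configuration equals its total potential energy, U = Σ kqᵢqⱼ/rᵢⱼ over all pairs.
Pair separations: r₁₂ = 0.518 m.
U = (-5.32×10⁻⁷) = -5.32×10⁻⁷ J.

-5.32×10⁻⁷ J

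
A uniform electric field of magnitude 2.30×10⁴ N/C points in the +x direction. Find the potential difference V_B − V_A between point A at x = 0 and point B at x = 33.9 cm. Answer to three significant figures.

-7800 V

In a uniform field, potential decreases in the direction of E: V_B − V_A = −E·Δx.
V_B − V_A = −(2.30×10⁴ V/m)(0.339 m) = -7800 V.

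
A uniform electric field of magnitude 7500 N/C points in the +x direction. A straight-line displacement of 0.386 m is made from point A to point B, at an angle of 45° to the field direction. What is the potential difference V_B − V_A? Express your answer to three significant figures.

-2050 V

Only the component of displacement along E changes the potential: ΔV = −E·d·cosθ.
ΔV = −(7500 V/m)(0.386 m)cos45° = -2050 V.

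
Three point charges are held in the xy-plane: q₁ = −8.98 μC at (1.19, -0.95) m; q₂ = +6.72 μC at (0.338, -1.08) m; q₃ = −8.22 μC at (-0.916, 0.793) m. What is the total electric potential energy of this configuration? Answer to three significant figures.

-0.607 J

The assembly work is the sum of pairwise potential energies, U = Σ_{i<j} kqᵢqⱼ/rᵢⱼ.
Pair separations: r₁₂ = 0.862 m, r₁₃ = 2.73 m, r₂₃ = 2.25 m.
U = (-0.629) + (0.243) + (-0.220) = -0.607 J.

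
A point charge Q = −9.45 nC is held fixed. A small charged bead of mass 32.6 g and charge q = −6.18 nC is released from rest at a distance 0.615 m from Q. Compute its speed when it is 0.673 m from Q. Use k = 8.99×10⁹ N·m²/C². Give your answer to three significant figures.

2.12×10⁻³ m/s

Only the electrostatic force acts, so mechanical energy is conserved: ½mv² = U₁ − U₂ = kQq(1/r₁ − 1/r₂).
U₁ − U₂ = (8.99×10⁹ N·m²/C²)(-9.45×10⁻⁹ C)(-6.18×10⁻⁹ C)(1/0.615 − 1/0.673) = 7.36×10⁻⁸ J.
v = √(2·7.36×10⁻⁸/0.0326) = 2.12×10⁻³ m/s.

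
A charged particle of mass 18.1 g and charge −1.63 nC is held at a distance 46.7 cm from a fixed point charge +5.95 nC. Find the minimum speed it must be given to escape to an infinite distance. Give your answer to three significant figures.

4.54×10⁻³ m/s

To just escape, total mechanical energy must reach zero at infinity: ½mv²_min + U = 0, so ½mv²_min = −U = |kQq|/r.
|U| = |kQq|/r = (8.99×10⁹ N·m²/C²)(5.95×10⁻⁹)(1.63×10⁻⁹)/(0.467) = 1.87×10⁻⁷ J.
v_min = √(2|U|/m) = √(2·1.87×10⁻⁷/0.0181) = 4.54×10⁻³ m/s.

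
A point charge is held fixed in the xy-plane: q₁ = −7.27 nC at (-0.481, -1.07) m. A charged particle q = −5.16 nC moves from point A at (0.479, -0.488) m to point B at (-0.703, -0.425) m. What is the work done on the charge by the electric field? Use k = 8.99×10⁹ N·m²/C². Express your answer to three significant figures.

The work done by the electric force is W_field = −ΔU = −q(V_B − V_A) = q(V_A − V_B).
At A: distance to the source charge is 1.12 m; V_A = kq₁/r = -58.2 V.
At B: distance to the source charge is 0.682 m; V_B = kq₁/r = -95.8 V.
ΔV = V_B − V_A = -37.6 V.
W_field = −qΔV = −(-5.16×10⁻⁹ C)(-37.6 V) = -1.94×10⁻⁷ J.

-1.94×10⁻⁷ J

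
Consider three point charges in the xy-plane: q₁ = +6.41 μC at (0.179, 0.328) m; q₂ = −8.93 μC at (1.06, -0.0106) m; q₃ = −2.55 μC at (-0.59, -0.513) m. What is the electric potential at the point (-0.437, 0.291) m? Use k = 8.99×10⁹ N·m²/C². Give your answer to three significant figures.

1.28×10⁴ V

Electric potential is a scalar, so the contributions from each charge add algebraically: V = Σ kqᵢ/rᵢ.
Distances from the field point to each charge: r₁ = 0.617 m, r₂ = 1.53 m, r₃ = 0.818 m.
V = k[(6.41×10⁻⁶)/(0.617) + (-8.93×10⁻⁶)/(1.53) + (-2.55×10⁻⁶)/(0.818)] = 1.28×10⁴ V.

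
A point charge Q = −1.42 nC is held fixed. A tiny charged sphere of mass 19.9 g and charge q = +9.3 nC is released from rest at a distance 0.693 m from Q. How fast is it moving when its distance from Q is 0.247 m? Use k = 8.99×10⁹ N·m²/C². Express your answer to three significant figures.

Only the electrostatic force acts, so mechanical energy is conserved: ½mv² = U₁ − U₂ = kQq(1/r₁ − 1/r₂).
U₁ − U₂ = (8.99×10⁹ N·m²/C²)(-1.42×10⁻⁹ C)(9.30×10⁻⁹ C)(1/0.693 − 1/0.247) = 3.09×10⁻⁷ J.
v = √(2·3.09×10⁻⁷/0.0199) = 5.58×10⁻³ m/s.

5.58×10⁻³ m/s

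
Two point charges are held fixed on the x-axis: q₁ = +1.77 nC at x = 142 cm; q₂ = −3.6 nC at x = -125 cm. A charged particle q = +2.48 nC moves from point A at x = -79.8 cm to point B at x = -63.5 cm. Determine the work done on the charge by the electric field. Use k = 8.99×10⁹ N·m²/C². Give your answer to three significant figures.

-4.85×10⁻⁸ J

The work done by the electric force is W_field = −ΔU = −q(V_B − V_A) = q(V_A − V_B).
At A: distances to the source charges are 2.22 m, 0.452 m; V_A = Σ kqᵢ/rᵢ = -64.4 V.
At B: distances to the source charges are 2.05 m, 0.615 m; V_B = Σ kqᵢ/rᵢ = -44.9 V.
ΔV = V_B − V_A = 19.5 V.
W_field = −qΔV = −(2.48×10⁻⁹ C)(19.5 V) = -4.85×10⁻⁸ J.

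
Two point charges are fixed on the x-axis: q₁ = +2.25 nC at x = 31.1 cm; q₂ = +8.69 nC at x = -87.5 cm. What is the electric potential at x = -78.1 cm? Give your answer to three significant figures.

The total potential is the scalar sum of each charge's contribution, V = Σ kqᵢ/rᵢ.
Distances from the field point to each charge: r₁ = 1.09 m, r₂ = 0.0940 m.
V = k[(2.25×10⁻⁹)/(1.09) + (8.69×10⁻⁹)/(0.0940)] = 850 V.

850 V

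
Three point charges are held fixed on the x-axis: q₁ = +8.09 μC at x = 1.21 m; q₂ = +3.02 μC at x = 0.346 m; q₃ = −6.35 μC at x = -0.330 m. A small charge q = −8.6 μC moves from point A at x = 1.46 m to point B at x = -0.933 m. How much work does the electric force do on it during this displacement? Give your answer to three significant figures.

-2.78 J

The work done by the electric force is W_field = −ΔU = −q(V_B − V_A) = q(V_A − V_B).
At A: distances to the source charges are 0.250 m, 1.11 m, 1.79 m; V_A = Σ kqᵢ/rᵢ = 2.83×10⁵ V.
At B: distances to the source charges are 2.14 m, 1.28 m, 0.603 m; V_B = Σ kqᵢ/rᵢ = -3.95×10⁴ V.
ΔV = V_B − V_A = -3.23×10⁵ V.
W_field = −qΔV = −(-8.60×10⁻⁶ C)(-3.23×10⁵ V) = -2.78 J.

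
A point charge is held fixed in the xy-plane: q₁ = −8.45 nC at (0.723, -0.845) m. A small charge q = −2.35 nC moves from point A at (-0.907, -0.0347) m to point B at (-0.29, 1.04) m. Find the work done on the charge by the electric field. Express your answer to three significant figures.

The work done by the electric force is W_field = −ΔU = −q(V_B − V_A) = q(V_A − V_B).
At A: distance to the source charge is 1.82 m; V_A = kq₁/r = -41.7 V.
At B: distance to the source charge is 2.14 m; V_B = kq₁/r = -35.5 V.
ΔV = V_B − V_A = 6.23 V.
W_field = −qΔV = −(-2.35×10⁻⁹ C)(6.23 V) = 1.46×10⁻⁸ J.

1.46×10⁻⁸ J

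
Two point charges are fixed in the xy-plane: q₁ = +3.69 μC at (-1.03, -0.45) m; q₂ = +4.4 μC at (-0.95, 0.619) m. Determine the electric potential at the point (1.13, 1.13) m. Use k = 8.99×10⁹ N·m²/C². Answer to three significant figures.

The total potential is the scalar sum of each charge's contribution, V = Σ kqᵢ/rᵢ.
Distances from the field point to each charge: r₁ = 2.68 m, r₂ = 2.14 m.
V = k[(3.69×10⁻⁶)/(2.68) + (4.40×10⁻⁶)/(2.14)] = 3.09×10⁴ V.

3.09×10⁴ V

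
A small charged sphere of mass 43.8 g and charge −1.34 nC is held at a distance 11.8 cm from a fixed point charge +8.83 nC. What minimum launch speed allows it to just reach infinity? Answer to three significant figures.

6.42×10⁻³ m/s

To just escape, total mechanical energy must reach zero at infinity: ½mv²_min + U = 0, so ½mv²_min = −U = |kQq|/r.
|U| = |kQq|/r = (8.99×10⁹ N·m²/C²)(8.83×10⁻⁹)(1.34×10⁻⁹)/(0.118) = 9.01×10⁻⁷ J.
v_min = √(2|U|/m) = √(2·9.01×10⁻⁷/0.0438) = 6.42×10⁻³ m/s.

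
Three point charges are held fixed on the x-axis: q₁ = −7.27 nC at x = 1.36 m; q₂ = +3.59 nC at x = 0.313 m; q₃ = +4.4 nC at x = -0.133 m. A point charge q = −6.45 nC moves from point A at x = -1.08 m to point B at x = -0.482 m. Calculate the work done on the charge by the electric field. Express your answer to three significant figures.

The work done by the electric force is W_field = −ΔU = −q(V_B − V_A) = q(V_A − V_B).
At A: distances to the source charges are 2.44 m, 1.39 m, 0.947 m; V_A = Σ kqᵢ/rᵢ = 38.2 V.
At B: distances to the source charges are 1.84 m, 0.795 m, 0.349 m; V_B = Σ kqᵢ/rᵢ = 118 V.
ΔV = V_B − V_A = 80.3 V.
W_field = −qΔV = −(-6.45×10⁻⁹ C)(80.3 V) = 5.18×10⁻⁷ J.

5.18×10⁻⁷ J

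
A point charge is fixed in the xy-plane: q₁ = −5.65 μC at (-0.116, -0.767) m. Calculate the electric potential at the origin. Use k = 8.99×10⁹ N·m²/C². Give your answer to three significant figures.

-6.55×10⁴ V

Electric potential is a scalar, so the contributions from each charge add algebraically: V = Σ kqᵢ/rᵢ.
Distances from the field point to each charge: r₁ = 0.776 m.
V = k[(-5.65×10⁻⁶)/(0.776)] = -6.55×10⁴ V.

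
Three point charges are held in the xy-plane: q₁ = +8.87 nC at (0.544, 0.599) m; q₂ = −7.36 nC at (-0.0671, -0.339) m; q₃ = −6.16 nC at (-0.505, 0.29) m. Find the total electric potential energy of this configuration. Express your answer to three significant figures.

The work to assemble the configuration equals its total potential energy, U = Σ kqᵢqⱼ/rᵢⱼ over all pairs.
Pair separations: r₁₂ = 1.12 m, r₁₃ = 1.09 m, r₂₃ = 0.766 m.
U = (-5.24×10⁻⁷) + (-4.49×10⁻⁷) + (5.32×10⁻⁷) = -4.42×10⁻⁷ J.

-4.42×10⁻⁷ J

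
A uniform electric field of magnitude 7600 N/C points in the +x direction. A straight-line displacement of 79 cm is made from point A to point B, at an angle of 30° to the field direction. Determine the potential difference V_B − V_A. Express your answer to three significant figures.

-5200 V

Only the component of displacement along E changes the potential: ΔV = −E·d·cosθ.
ΔV = −(7600 V/m)(0.790 m)cos30° = -5200 V.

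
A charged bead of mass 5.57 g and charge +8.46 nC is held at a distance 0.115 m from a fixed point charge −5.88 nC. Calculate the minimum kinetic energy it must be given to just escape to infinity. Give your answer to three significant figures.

3.89×10⁻⁶ J

To just escape, total mechanical energy must reach zero at infinity: ½mv²_min + U = 0, so ½mv²_min = −U = |kQq|/r.
|U| = |kQq|/r = (8.99×10⁹ N·m²/C²)(5.88×10⁻⁹)(8.46×10⁻⁹)/(0.115) = 3.89×10⁻⁶ J.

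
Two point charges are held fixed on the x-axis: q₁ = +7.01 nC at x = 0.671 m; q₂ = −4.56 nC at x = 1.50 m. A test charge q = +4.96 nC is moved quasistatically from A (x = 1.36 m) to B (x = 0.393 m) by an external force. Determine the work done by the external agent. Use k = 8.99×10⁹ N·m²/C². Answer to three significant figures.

For quasistatic motion the external work equals the change in potential energy: W_ext = qΔV = q(V_B − V_A).
At A: distances to the source charges are 0.689 m, 0.140 m; V_A = Σ kqᵢ/rᵢ = -201 V.
At B: distances to the source charges are 0.278 m, 1.11 m; V_B = Σ kqᵢ/rᵢ = 190 V.
ΔV = V_B − V_A = 391 V.
W_ext = qΔV = (4.96×10⁻⁹ C)(391 V) = 1.94×10⁻⁶ J.

1.94×10⁻⁶ J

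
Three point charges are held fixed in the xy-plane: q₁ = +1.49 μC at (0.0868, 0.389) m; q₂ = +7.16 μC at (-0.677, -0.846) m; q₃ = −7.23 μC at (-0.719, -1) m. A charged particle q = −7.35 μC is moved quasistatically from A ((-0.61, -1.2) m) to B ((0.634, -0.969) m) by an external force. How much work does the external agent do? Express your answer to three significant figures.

-0.801 J

For quasistatic motion the external work equals the change in potential energy: W_ext = qΔV = q(V_B − V_A).
At A: distances to the source charges are 1.74 m, 0.360 m, 0.228 m; V_A = Σ kqᵢ/rᵢ = -9.90×10⁴ V.
At B: distances to the source charges are 1.46 m, 1.32 m, 1.35 m; V_B = Σ kqᵢ/rᵢ = 1.00×10⁴ V.
ΔV = V_B − V_A = 1.09×10⁵ V.
W_ext = qΔV = (-7.35×10⁻⁶ C)(1.09×10⁵ V) = -0.801 J.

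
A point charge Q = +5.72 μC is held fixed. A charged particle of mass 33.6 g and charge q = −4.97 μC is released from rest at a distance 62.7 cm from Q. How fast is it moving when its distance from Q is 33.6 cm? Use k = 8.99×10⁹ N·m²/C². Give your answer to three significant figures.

Only the electrostatic force acts, so mechanical energy is conserved: ½mv² = U₁ − U₂ = kQq(1/r₁ − 1/r₂).
U₁ − U₂ = (8.99×10⁹ N·m²/C²)(5.72×10⁻⁶ C)(-4.97×10⁻⁶ C)(1/0.627 − 1/0.336) = 0.353 J.
v = √(2·0.353/0.0336) = 4.58 m/s.

4.58 m/s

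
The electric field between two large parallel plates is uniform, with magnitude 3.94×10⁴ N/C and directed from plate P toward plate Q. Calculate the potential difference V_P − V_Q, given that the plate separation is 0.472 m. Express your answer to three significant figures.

In a uniform field, potential decreases in the direction of E: ΔV = −E·d for a displacement d parallel to E.
Going from Q to P is a displacement of 0.472 m opposite to the field, so V_P − V_Q = +Ed = 1.86×10⁴ V.

1.86×10⁴ V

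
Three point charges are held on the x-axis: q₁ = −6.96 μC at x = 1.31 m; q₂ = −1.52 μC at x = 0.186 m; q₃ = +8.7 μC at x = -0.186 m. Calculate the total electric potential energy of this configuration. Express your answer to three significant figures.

-0.599 J

The work to assemble the configuration equals its total potential energy, U = Σ kqᵢqⱼ/rᵢⱼ over all pairs.
Pair separations: r₁₂ = 1.12 m, r₁₃ = 1.50 m, r₂₃ = 0.372 m.
U = (0.0846) + (-0.364) + (-0.320) = -0.599 J.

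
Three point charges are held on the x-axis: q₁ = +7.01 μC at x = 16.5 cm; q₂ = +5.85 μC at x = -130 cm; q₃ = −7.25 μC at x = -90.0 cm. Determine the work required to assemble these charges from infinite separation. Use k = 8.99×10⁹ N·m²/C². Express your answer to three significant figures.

-1.13 J

The assembly work is the sum of pairwise potential energies, U = Σ_{i<j} kqᵢqⱼ/rᵢⱼ.
Pair separations: r₁₂ = 1.47 m, r₁₃ = 1.06 m, r₂₃ = 0.400 m.
U = (0.252) + (-0.429) + (-0.953) = -1.13 J.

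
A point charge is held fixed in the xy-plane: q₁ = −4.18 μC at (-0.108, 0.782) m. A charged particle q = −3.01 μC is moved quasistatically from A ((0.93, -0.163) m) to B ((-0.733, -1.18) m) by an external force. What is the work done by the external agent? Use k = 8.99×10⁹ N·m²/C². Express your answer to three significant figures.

-0.0256 J

For quasistatic motion the external work equals the change in potential energy: W_ext = qΔV = q(V_B − V_A).
At A: distance to the source charge is 1.40 m; V_A = kq₁/r = -2.68×10⁴ V.
At B: distance to the source charge is 2.06 m; V_B = kq₁/r = -1.82×10⁴ V.
ΔV = V_B − V_A = 8520 V.
W_ext = qΔV = (-3.01×10⁻⁶ C)(8520 V) = -0.0256 J.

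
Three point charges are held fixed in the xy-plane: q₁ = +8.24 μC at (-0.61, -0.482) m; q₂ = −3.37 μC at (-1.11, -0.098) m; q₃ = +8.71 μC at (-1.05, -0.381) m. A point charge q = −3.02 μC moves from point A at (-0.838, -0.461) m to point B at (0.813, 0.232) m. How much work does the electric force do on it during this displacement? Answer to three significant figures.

-1.60 J

The work done by the electric force is W_field = −ΔU = −q(V_B − V_A) = q(V_A − V_B).
At A: distances to the source charges are 0.229 m, 0.454 m, 0.227 m; V_A = Σ kqᵢ/rᵢ = 6.02×10⁵ V.
At B: distances to the source charges are 1.59 m, 1.95 m, 1.96 m; V_B = Σ kqᵢ/rᵢ = 7.09×10⁴ V.
ΔV = V_B − V_A = -5.31×10⁵ V.
W_field = −qΔV = −(-3.02×10⁻⁶ C)(-5.31×10⁵ V) = -1.60 J.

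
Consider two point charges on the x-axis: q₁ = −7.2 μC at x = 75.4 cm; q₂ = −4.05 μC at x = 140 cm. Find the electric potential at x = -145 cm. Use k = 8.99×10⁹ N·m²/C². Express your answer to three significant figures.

-4.21×10⁴ V

Electric potential is a scalar, so the contributions from each charge add algebraically: V = Σ kqᵢ/rᵢ.
Distances from the field point to each charge: r₁ = 2.20 m, r₂ = 2.85 m.
V = k[(-7.20×10⁻⁶)/(2.20) + (-4.05×10⁻⁶)/(2.85)] = -4.21×10⁴ V.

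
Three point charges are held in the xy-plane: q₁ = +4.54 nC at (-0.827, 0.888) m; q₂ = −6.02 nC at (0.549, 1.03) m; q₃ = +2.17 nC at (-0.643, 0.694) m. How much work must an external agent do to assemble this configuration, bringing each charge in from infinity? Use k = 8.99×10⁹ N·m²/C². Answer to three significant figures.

5.88×10⁻⁸ J

The work to assemble the configuration equals its total potential energy, U = Σ kqᵢqⱼ/rᵢⱼ over all pairs.
Pair separations: r₁₂ = 1.38 m, r₁₃ = 0.267 m, r₂₃ = 1.24 m.
U = (-1.78×10⁻⁷) + (3.31×10⁻⁷) + (-9.48×10⁻⁸) = 5.88×10⁻⁸ J.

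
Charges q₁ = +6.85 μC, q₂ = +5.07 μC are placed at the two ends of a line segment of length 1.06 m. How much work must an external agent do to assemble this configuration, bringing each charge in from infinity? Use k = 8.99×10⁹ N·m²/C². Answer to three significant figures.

The assembly work is the sum of pairwise potential energies, U = Σ_{i<j} kqᵢqⱼ/rᵢⱼ.
The separation is r = 1.06 m.
U = (0.295) = 0.295 J.

0.295 J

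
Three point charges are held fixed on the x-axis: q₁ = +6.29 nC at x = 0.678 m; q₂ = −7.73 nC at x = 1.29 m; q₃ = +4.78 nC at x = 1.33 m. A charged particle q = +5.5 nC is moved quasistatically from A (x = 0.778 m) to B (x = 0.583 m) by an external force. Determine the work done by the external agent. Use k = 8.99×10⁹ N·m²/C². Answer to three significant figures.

For quasistatic motion the external work equals the change in potential energy: W_ext = qΔV = q(V_B − V_A).
At A: distances to the source charges are 0.100 m, 0.512 m, 0.552 m; V_A = Σ kqᵢ/rᵢ = 508 V.
At B: distances to the source charges are 0.0950 m, 0.707 m, 0.747 m; V_B = Σ kqᵢ/rᵢ = 554 V.
ΔV = V_B − V_A = 46.9 V.
W_ext = qΔV = (5.50×10⁻⁹ C)(46.9 V) = 2.58×10⁻⁷ J.

2.58×10⁻⁷ J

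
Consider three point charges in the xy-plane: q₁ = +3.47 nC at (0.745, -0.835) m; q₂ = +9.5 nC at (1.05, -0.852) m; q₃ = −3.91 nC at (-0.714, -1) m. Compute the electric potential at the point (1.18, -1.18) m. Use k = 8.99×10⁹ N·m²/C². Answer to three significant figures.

280 V

Electric potential is a scalar, so the contributions from each charge add algebraically: V = Σ kqᵢ/rᵢ.
Distances from the field point to each charge: r₁ = 0.555 m, r₂ = 0.353 m, r₃ = 1.90 m.
V = k[(3.47×10⁻⁹)/(0.555) + (9.50×10⁻⁹)/(0.353) + (-3.91×10⁻⁹)/(1.90)] = 280 V.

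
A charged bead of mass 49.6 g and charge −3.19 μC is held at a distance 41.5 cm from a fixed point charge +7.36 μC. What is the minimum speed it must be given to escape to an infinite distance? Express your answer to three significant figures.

To just escape, total mechanical energy must reach zero at infinity: ½mv²_min + U = 0, so ½mv²_min = −U = |kQq|/r.
|U| = |kQq|/r = (8.99×10⁹ N·m²/C²)(7.36×10⁻⁶)(3.19×10⁻⁶)/(0.415) = 0.509 J.
v_min = √(2|U|/m) = √(2·0.509/0.0496) = 4.53 m/s.

4.53 m/s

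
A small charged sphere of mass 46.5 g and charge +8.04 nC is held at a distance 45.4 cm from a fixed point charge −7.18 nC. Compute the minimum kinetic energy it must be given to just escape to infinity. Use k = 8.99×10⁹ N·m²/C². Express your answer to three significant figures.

1.14×10⁻⁶ J

To just escape, total mechanical energy must reach zero at infinity: ½mv²_min + U = 0, so ½mv²_min = −U = |kQq|/r.
|U| = |kQq|/r = (8.99×10⁹ N·m²/C²)(7.18×10⁻⁹)(8.04×10⁻⁹)/(0.454) = 1.14×10⁻⁶ J.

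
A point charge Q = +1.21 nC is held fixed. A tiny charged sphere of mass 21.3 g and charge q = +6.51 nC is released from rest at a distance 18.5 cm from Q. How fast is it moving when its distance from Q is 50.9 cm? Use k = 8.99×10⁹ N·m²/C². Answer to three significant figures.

4.78×10⁻³ m/s

Only the electrostatic force acts, so mechanical energy is conserved: ½mv² = U₁ − U₂ = kQq(1/r₁ − 1/r₂).
U₁ − U₂ = (8.99×10⁹ N·m²/C²)(1.21×10⁻⁹ C)(6.51×10⁻⁹ C)(1/0.185 − 1/0.509) = 2.44×10⁻⁷ J.
v = √(2·2.44×10⁻⁷/0.0213) = 4.78×10⁻³ m/s.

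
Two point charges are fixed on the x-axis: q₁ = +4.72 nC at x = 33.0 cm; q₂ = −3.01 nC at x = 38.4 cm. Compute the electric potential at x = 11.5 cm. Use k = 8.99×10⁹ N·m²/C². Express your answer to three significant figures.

The total potential is the scalar sum of each charge's contribution, V = Σ kqᵢ/rᵢ.
Distances from the field point to each charge: r₁ = 0.215 m, r₂ = 0.269 m.
V = k[(4.72×10⁻⁹)/(0.215) + (-3.01×10⁻⁹)/(0.269)] = 96.8 V.

96.8 V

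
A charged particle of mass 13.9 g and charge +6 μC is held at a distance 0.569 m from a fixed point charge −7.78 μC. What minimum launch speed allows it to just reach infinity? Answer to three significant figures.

10.3 m/s

To just escape, total mechanical energy must reach zero at infinity: ½mv²_min + U = 0, so ½mv²_min = −U = |kQq|/r.
|U| = |kQq|/r = (8.99×10⁹ N·m²/C²)(7.78×10⁻⁶)(6.00×10⁻⁶)/(0.569) = 0.738 J.
v_min = √(2|U|/m) = √(2·0.738/0.0139) = 10.3 m/s.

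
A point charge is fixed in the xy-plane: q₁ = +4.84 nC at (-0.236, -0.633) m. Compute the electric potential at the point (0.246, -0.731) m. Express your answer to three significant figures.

88.5 V

Electric potential is a scalar, so the contributions from each charge add algebraically: V = Σ kqᵢ/rᵢ.
Distances from the field point to each charge: r₁ = 0.492 m.
V = k[(4.84×10⁻⁹)/(0.492)] = 88.5 V.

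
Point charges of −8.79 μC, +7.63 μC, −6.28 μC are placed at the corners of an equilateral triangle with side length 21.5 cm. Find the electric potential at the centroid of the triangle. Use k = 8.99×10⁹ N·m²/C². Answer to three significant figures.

Electric potential is a scalar, so the contributions from each charge add algebraically: V = Σ kqᵢ/rᵢ.
The distance from each vertex to the centroid is a/√3 = 0.124 m.
V = k[(-8.79×10⁻⁶)/(0.124) + (7.63×10⁻⁶)/(0.124) + (-6.28×10⁻⁶)/(0.124)] = -5.39×10⁵ V.

-5.39×10⁵ V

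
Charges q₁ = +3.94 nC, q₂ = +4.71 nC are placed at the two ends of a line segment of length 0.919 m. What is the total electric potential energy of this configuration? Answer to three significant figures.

1.82×10⁻⁷ J

The assembly work is the sum of pairwise potential energies, U = Σ_{i<j} kqᵢqⱼ/rᵢⱼ.
The separation is r = 0.919 m.
U = (1.82×10⁻⁷) = 1.82×10⁻⁷ J.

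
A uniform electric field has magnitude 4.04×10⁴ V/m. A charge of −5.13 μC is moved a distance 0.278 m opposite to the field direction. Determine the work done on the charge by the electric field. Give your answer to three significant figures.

The potential change for a displacement 0.278 m opposite to the field direction is ΔV = +Ed = 1.12×10⁴ V.
W_field = −qΔV = 0.0576 J.

0.0576 J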